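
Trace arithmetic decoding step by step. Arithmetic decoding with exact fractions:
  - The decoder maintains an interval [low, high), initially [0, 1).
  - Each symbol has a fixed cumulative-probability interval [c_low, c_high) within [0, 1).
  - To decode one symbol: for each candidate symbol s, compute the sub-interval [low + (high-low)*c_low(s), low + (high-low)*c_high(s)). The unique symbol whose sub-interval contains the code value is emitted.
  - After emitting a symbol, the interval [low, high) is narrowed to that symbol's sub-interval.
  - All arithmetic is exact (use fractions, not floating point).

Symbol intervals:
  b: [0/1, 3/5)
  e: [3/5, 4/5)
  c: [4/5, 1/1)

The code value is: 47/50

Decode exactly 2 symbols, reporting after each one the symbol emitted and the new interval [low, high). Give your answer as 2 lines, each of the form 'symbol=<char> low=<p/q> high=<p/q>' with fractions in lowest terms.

Step 1: interval [0/1, 1/1), width = 1/1 - 0/1 = 1/1
  'b': [0/1 + 1/1*0/1, 0/1 + 1/1*3/5) = [0/1, 3/5)
  'e': [0/1 + 1/1*3/5, 0/1 + 1/1*4/5) = [3/5, 4/5)
  'c': [0/1 + 1/1*4/5, 0/1 + 1/1*1/1) = [4/5, 1/1) <- contains code 47/50
  emit 'c', narrow to [4/5, 1/1)
Step 2: interval [4/5, 1/1), width = 1/1 - 4/5 = 1/5
  'b': [4/5 + 1/5*0/1, 4/5 + 1/5*3/5) = [4/5, 23/25)
  'e': [4/5 + 1/5*3/5, 4/5 + 1/5*4/5) = [23/25, 24/25) <- contains code 47/50
  'c': [4/5 + 1/5*4/5, 4/5 + 1/5*1/1) = [24/25, 1/1)
  emit 'e', narrow to [23/25, 24/25)

Answer: symbol=c low=4/5 high=1/1
symbol=e low=23/25 high=24/25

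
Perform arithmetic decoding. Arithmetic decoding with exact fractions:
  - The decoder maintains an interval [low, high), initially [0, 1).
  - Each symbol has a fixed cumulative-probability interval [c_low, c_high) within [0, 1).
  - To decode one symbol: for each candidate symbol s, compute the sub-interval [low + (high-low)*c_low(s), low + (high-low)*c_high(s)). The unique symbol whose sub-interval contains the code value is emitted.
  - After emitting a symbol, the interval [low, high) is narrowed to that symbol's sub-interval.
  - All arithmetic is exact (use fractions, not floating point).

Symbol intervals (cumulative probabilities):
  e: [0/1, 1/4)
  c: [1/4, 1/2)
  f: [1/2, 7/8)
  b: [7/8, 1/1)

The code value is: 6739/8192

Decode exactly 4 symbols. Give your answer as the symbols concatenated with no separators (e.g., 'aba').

Step 1: interval [0/1, 1/1), width = 1/1 - 0/1 = 1/1
  'e': [0/1 + 1/1*0/1, 0/1 + 1/1*1/4) = [0/1, 1/4)
  'c': [0/1 + 1/1*1/4, 0/1 + 1/1*1/2) = [1/4, 1/2)
  'f': [0/1 + 1/1*1/2, 0/1 + 1/1*7/8) = [1/2, 7/8) <- contains code 6739/8192
  'b': [0/1 + 1/1*7/8, 0/1 + 1/1*1/1) = [7/8, 1/1)
  emit 'f', narrow to [1/2, 7/8)
Step 2: interval [1/2, 7/8), width = 7/8 - 1/2 = 3/8
  'e': [1/2 + 3/8*0/1, 1/2 + 3/8*1/4) = [1/2, 19/32)
  'c': [1/2 + 3/8*1/4, 1/2 + 3/8*1/2) = [19/32, 11/16)
  'f': [1/2 + 3/8*1/2, 1/2 + 3/8*7/8) = [11/16, 53/64) <- contains code 6739/8192
  'b': [1/2 + 3/8*7/8, 1/2 + 3/8*1/1) = [53/64, 7/8)
  emit 'f', narrow to [11/16, 53/64)
Step 3: interval [11/16, 53/64), width = 53/64 - 11/16 = 9/64
  'e': [11/16 + 9/64*0/1, 11/16 + 9/64*1/4) = [11/16, 185/256)
  'c': [11/16 + 9/64*1/4, 11/16 + 9/64*1/2) = [185/256, 97/128)
  'f': [11/16 + 9/64*1/2, 11/16 + 9/64*7/8) = [97/128, 415/512)
  'b': [11/16 + 9/64*7/8, 11/16 + 9/64*1/1) = [415/512, 53/64) <- contains code 6739/8192
  emit 'b', narrow to [415/512, 53/64)
Step 4: interval [415/512, 53/64), width = 53/64 - 415/512 = 9/512
  'e': [415/512 + 9/512*0/1, 415/512 + 9/512*1/4) = [415/512, 1669/2048)
  'c': [415/512 + 9/512*1/4, 415/512 + 9/512*1/2) = [1669/2048, 839/1024)
  'f': [415/512 + 9/512*1/2, 415/512 + 9/512*7/8) = [839/1024, 3383/4096) <- contains code 6739/8192
  'b': [415/512 + 9/512*7/8, 415/512 + 9/512*1/1) = [3383/4096, 53/64)
  emit 'f', narrow to [839/1024, 3383/4096)

Answer: ffbf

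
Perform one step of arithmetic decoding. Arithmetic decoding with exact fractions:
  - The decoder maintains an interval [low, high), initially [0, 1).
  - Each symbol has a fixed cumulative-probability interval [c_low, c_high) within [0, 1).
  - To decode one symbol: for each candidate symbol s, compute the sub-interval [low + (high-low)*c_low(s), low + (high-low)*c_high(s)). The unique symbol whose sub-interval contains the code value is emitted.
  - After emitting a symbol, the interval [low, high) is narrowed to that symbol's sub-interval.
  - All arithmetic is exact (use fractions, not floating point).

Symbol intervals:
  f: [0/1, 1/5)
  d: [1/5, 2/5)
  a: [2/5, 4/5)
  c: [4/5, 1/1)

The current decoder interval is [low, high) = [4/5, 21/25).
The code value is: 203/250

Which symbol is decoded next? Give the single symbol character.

Answer: d

Derivation:
Interval width = high − low = 21/25 − 4/5 = 1/25
Scaled code = (code − low) / width = (203/250 − 4/5) / 1/25 = 3/10
  f: [0/1, 1/5) 
  d: [1/5, 2/5) ← scaled code falls here ✓
  a: [2/5, 4/5) 
  c: [4/5, 1/1) 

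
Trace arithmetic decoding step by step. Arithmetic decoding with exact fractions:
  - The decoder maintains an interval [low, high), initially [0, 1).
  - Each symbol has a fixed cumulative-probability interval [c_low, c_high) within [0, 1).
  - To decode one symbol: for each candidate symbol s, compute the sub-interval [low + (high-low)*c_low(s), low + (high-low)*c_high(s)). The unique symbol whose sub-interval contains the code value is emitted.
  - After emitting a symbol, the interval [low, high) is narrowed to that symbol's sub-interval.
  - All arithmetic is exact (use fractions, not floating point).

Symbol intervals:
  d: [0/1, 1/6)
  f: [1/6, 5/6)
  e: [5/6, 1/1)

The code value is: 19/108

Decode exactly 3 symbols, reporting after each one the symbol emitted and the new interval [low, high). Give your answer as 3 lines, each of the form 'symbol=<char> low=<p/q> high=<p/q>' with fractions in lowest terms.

Answer: symbol=f low=1/6 high=5/6
symbol=d low=1/6 high=5/18
symbol=d low=1/6 high=5/27

Derivation:
Step 1: interval [0/1, 1/1), width = 1/1 - 0/1 = 1/1
  'd': [0/1 + 1/1*0/1, 0/1 + 1/1*1/6) = [0/1, 1/6)
  'f': [0/1 + 1/1*1/6, 0/1 + 1/1*5/6) = [1/6, 5/6) <- contains code 19/108
  'e': [0/1 + 1/1*5/6, 0/1 + 1/1*1/1) = [5/6, 1/1)
  emit 'f', narrow to [1/6, 5/6)
Step 2: interval [1/6, 5/6), width = 5/6 - 1/6 = 2/3
  'd': [1/6 + 2/3*0/1, 1/6 + 2/3*1/6) = [1/6, 5/18) <- contains code 19/108
  'f': [1/6 + 2/3*1/6, 1/6 + 2/3*5/6) = [5/18, 13/18)
  'e': [1/6 + 2/3*5/6, 1/6 + 2/3*1/1) = [13/18, 5/6)
  emit 'd', narrow to [1/6, 5/18)
Step 3: interval [1/6, 5/18), width = 5/18 - 1/6 = 1/9
  'd': [1/6 + 1/9*0/1, 1/6 + 1/9*1/6) = [1/6, 5/27) <- contains code 19/108
  'f': [1/6 + 1/9*1/6, 1/6 + 1/9*5/6) = [5/27, 7/27)
  'e': [1/6 + 1/9*5/6, 1/6 + 1/9*1/1) = [7/27, 5/18)
  emit 'd', narrow to [1/6, 5/27)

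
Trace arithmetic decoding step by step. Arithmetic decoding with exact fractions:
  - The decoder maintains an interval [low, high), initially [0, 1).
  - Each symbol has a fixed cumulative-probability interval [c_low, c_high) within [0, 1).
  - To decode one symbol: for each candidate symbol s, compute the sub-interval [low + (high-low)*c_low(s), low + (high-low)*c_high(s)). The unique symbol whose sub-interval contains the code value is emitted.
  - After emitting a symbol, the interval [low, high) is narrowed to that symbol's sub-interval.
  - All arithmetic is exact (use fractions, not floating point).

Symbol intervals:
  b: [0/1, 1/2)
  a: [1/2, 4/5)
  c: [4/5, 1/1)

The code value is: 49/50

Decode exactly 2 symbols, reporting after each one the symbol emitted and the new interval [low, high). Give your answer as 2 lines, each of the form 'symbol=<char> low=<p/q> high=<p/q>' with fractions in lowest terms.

Answer: symbol=c low=4/5 high=1/1
symbol=c low=24/25 high=1/1

Derivation:
Step 1: interval [0/1, 1/1), width = 1/1 - 0/1 = 1/1
  'b': [0/1 + 1/1*0/1, 0/1 + 1/1*1/2) = [0/1, 1/2)
  'a': [0/1 + 1/1*1/2, 0/1 + 1/1*4/5) = [1/2, 4/5)
  'c': [0/1 + 1/1*4/5, 0/1 + 1/1*1/1) = [4/5, 1/1) <- contains code 49/50
  emit 'c', narrow to [4/5, 1/1)
Step 2: interval [4/5, 1/1), width = 1/1 - 4/5 = 1/5
  'b': [4/5 + 1/5*0/1, 4/5 + 1/5*1/2) = [4/5, 9/10)
  'a': [4/5 + 1/5*1/2, 4/5 + 1/5*4/5) = [9/10, 24/25)
  'c': [4/5 + 1/5*4/5, 4/5 + 1/5*1/1) = [24/25, 1/1) <- contains code 49/50
  emit 'c', narrow to [24/25, 1/1)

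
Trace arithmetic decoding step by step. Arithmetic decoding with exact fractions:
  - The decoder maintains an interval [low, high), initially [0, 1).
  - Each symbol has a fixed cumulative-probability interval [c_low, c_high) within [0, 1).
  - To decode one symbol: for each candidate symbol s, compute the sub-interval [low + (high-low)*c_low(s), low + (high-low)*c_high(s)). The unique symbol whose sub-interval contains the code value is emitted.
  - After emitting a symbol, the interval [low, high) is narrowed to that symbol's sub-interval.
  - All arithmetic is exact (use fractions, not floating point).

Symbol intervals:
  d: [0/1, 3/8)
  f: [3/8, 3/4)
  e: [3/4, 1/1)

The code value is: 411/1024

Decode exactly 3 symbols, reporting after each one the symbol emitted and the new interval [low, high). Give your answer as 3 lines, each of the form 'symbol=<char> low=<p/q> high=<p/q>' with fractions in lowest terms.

Step 1: interval [0/1, 1/1), width = 1/1 - 0/1 = 1/1
  'd': [0/1 + 1/1*0/1, 0/1 + 1/1*3/8) = [0/1, 3/8)
  'f': [0/1 + 1/1*3/8, 0/1 + 1/1*3/4) = [3/8, 3/4) <- contains code 411/1024
  'e': [0/1 + 1/1*3/4, 0/1 + 1/1*1/1) = [3/4, 1/1)
  emit 'f', narrow to [3/8, 3/4)
Step 2: interval [3/8, 3/4), width = 3/4 - 3/8 = 3/8
  'd': [3/8 + 3/8*0/1, 3/8 + 3/8*3/8) = [3/8, 33/64) <- contains code 411/1024
  'f': [3/8 + 3/8*3/8, 3/8 + 3/8*3/4) = [33/64, 21/32)
  'e': [3/8 + 3/8*3/4, 3/8 + 3/8*1/1) = [21/32, 3/4)
  emit 'd', narrow to [3/8, 33/64)
Step 3: interval [3/8, 33/64), width = 33/64 - 3/8 = 9/64
  'd': [3/8 + 9/64*0/1, 3/8 + 9/64*3/8) = [3/8, 219/512) <- contains code 411/1024
  'f': [3/8 + 9/64*3/8, 3/8 + 9/64*3/4) = [219/512, 123/256)
  'e': [3/8 + 9/64*3/4, 3/8 + 9/64*1/1) = [123/256, 33/64)
  emit 'd', narrow to [3/8, 219/512)

Answer: symbol=f low=3/8 high=3/4
symbol=d low=3/8 high=33/64
symbol=d low=3/8 high=219/512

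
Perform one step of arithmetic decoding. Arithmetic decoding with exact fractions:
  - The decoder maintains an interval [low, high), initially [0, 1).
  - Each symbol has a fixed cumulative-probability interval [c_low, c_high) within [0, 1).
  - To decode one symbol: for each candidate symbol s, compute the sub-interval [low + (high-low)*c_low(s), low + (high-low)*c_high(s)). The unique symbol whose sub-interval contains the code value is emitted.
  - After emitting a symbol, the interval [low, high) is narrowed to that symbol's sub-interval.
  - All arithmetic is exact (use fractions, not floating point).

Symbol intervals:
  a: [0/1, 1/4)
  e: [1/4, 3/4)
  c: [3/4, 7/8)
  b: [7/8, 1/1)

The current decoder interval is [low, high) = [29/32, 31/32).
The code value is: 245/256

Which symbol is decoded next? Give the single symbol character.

Answer: c

Derivation:
Interval width = high − low = 31/32 − 29/32 = 1/16
Scaled code = (code − low) / width = (245/256 − 29/32) / 1/16 = 13/16
  a: [0/1, 1/4) 
  e: [1/4, 3/4) 
  c: [3/4, 7/8) ← scaled code falls here ✓
  b: [7/8, 1/1) 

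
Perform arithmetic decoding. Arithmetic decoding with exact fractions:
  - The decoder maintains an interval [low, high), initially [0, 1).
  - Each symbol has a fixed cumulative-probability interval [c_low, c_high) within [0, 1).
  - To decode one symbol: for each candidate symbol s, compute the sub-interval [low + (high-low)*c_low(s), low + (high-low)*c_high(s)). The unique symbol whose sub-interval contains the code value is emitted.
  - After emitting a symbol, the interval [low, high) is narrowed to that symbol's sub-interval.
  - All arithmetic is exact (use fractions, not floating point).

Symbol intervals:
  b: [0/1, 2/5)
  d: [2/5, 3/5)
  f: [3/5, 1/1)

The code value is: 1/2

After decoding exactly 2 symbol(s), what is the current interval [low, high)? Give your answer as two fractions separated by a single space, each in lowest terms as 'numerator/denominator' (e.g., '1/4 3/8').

Step 1: interval [0/1, 1/1), width = 1/1 - 0/1 = 1/1
  'b': [0/1 + 1/1*0/1, 0/1 + 1/1*2/5) = [0/1, 2/5)
  'd': [0/1 + 1/1*2/5, 0/1 + 1/1*3/5) = [2/5, 3/5) <- contains code 1/2
  'f': [0/1 + 1/1*3/5, 0/1 + 1/1*1/1) = [3/5, 1/1)
  emit 'd', narrow to [2/5, 3/5)
Step 2: interval [2/5, 3/5), width = 3/5 - 2/5 = 1/5
  'b': [2/5 + 1/5*0/1, 2/5 + 1/5*2/5) = [2/5, 12/25)
  'd': [2/5 + 1/5*2/5, 2/5 + 1/5*3/5) = [12/25, 13/25) <- contains code 1/2
  'f': [2/5 + 1/5*3/5, 2/5 + 1/5*1/1) = [13/25, 3/5)
  emit 'd', narrow to [12/25, 13/25)

Answer: 12/25 13/25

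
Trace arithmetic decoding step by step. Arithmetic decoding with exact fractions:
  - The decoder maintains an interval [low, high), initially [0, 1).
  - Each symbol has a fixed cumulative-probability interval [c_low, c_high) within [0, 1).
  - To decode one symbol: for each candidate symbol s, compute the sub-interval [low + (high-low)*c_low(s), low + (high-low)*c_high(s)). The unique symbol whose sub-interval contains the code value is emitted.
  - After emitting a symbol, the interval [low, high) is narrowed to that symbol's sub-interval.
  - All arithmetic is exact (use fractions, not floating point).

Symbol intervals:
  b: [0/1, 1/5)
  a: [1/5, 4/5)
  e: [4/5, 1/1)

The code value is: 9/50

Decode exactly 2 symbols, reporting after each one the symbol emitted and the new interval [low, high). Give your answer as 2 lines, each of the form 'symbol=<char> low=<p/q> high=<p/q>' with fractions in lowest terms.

Step 1: interval [0/1, 1/1), width = 1/1 - 0/1 = 1/1
  'b': [0/1 + 1/1*0/1, 0/1 + 1/1*1/5) = [0/1, 1/5) <- contains code 9/50
  'a': [0/1 + 1/1*1/5, 0/1 + 1/1*4/5) = [1/5, 4/5)
  'e': [0/1 + 1/1*4/5, 0/1 + 1/1*1/1) = [4/5, 1/1)
  emit 'b', narrow to [0/1, 1/5)
Step 2: interval [0/1, 1/5), width = 1/5 - 0/1 = 1/5
  'b': [0/1 + 1/5*0/1, 0/1 + 1/5*1/5) = [0/1, 1/25)
  'a': [0/1 + 1/5*1/5, 0/1 + 1/5*4/5) = [1/25, 4/25)
  'e': [0/1 + 1/5*4/5, 0/1 + 1/5*1/1) = [4/25, 1/5) <- contains code 9/50
  emit 'e', narrow to [4/25, 1/5)

Answer: symbol=b low=0/1 high=1/5
symbol=e low=4/25 high=1/5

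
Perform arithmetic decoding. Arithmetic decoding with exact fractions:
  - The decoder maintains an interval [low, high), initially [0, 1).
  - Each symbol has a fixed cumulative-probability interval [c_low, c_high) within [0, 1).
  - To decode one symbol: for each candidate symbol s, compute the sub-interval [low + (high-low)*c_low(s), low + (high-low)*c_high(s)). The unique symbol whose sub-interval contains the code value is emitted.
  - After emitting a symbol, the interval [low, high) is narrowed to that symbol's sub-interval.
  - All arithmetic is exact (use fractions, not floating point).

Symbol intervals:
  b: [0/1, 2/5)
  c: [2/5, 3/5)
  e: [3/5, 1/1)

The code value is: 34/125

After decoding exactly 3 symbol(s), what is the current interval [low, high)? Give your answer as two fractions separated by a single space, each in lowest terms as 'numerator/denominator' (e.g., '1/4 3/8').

Step 1: interval [0/1, 1/1), width = 1/1 - 0/1 = 1/1
  'b': [0/1 + 1/1*0/1, 0/1 + 1/1*2/5) = [0/1, 2/5) <- contains code 34/125
  'c': [0/1 + 1/1*2/5, 0/1 + 1/1*3/5) = [2/5, 3/5)
  'e': [0/1 + 1/1*3/5, 0/1 + 1/1*1/1) = [3/5, 1/1)
  emit 'b', narrow to [0/1, 2/5)
Step 2: interval [0/1, 2/5), width = 2/5 - 0/1 = 2/5
  'b': [0/1 + 2/5*0/1, 0/1 + 2/5*2/5) = [0/1, 4/25)
  'c': [0/1 + 2/5*2/5, 0/1 + 2/5*3/5) = [4/25, 6/25)
  'e': [0/1 + 2/5*3/5, 0/1 + 2/5*1/1) = [6/25, 2/5) <- contains code 34/125
  emit 'e', narrow to [6/25, 2/5)
Step 3: interval [6/25, 2/5), width = 2/5 - 6/25 = 4/25
  'b': [6/25 + 4/25*0/1, 6/25 + 4/25*2/5) = [6/25, 38/125) <- contains code 34/125
  'c': [6/25 + 4/25*2/5, 6/25 + 4/25*3/5) = [38/125, 42/125)
  'e': [6/25 + 4/25*3/5, 6/25 + 4/25*1/1) = [42/125, 2/5)
  emit 'b', narrow to [6/25, 38/125)

Answer: 6/25 38/125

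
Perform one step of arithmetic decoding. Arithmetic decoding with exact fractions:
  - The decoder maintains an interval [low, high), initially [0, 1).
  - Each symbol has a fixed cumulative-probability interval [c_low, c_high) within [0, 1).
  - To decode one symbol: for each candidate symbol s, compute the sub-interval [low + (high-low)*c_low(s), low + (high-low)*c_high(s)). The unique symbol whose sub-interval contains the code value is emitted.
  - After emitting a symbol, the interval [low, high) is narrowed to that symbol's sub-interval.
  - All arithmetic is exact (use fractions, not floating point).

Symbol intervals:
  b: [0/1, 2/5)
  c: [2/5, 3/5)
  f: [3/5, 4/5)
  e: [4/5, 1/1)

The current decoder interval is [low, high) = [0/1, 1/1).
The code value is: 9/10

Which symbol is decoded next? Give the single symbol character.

Interval width = high − low = 1/1 − 0/1 = 1/1
Scaled code = (code − low) / width = (9/10 − 0/1) / 1/1 = 9/10
  b: [0/1, 2/5) 
  c: [2/5, 3/5) 
  f: [3/5, 4/5) 
  e: [4/5, 1/1) ← scaled code falls here ✓

Answer: e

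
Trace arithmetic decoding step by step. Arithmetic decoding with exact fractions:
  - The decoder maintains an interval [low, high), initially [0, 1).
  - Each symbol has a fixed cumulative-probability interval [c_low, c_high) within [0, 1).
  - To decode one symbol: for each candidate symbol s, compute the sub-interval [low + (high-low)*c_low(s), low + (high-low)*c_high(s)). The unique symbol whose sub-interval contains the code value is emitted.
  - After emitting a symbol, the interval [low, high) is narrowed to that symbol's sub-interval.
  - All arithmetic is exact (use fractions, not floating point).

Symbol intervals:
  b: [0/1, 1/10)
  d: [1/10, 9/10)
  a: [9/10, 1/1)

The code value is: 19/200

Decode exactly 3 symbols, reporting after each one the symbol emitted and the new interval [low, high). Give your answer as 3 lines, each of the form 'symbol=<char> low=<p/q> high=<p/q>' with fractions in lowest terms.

Answer: symbol=b low=0/1 high=1/10
symbol=a low=9/100 high=1/10
symbol=d low=91/1000 high=99/1000

Derivation:
Step 1: interval [0/1, 1/1), width = 1/1 - 0/1 = 1/1
  'b': [0/1 + 1/1*0/1, 0/1 + 1/1*1/10) = [0/1, 1/10) <- contains code 19/200
  'd': [0/1 + 1/1*1/10, 0/1 + 1/1*9/10) = [1/10, 9/10)
  'a': [0/1 + 1/1*9/10, 0/1 + 1/1*1/1) = [9/10, 1/1)
  emit 'b', narrow to [0/1, 1/10)
Step 2: interval [0/1, 1/10), width = 1/10 - 0/1 = 1/10
  'b': [0/1 + 1/10*0/1, 0/1 + 1/10*1/10) = [0/1, 1/100)
  'd': [0/1 + 1/10*1/10, 0/1 + 1/10*9/10) = [1/100, 9/100)
  'a': [0/1 + 1/10*9/10, 0/1 + 1/10*1/1) = [9/100, 1/10) <- contains code 19/200
  emit 'a', narrow to [9/100, 1/10)
Step 3: interval [9/100, 1/10), width = 1/10 - 9/100 = 1/100
  'b': [9/100 + 1/100*0/1, 9/100 + 1/100*1/10) = [9/100, 91/1000)
  'd': [9/100 + 1/100*1/10, 9/100 + 1/100*9/10) = [91/1000, 99/1000) <- contains code 19/200
  'a': [9/100 + 1/100*9/10, 9/100 + 1/100*1/1) = [99/1000, 1/10)
  emit 'd', narrow to [91/1000, 99/1000)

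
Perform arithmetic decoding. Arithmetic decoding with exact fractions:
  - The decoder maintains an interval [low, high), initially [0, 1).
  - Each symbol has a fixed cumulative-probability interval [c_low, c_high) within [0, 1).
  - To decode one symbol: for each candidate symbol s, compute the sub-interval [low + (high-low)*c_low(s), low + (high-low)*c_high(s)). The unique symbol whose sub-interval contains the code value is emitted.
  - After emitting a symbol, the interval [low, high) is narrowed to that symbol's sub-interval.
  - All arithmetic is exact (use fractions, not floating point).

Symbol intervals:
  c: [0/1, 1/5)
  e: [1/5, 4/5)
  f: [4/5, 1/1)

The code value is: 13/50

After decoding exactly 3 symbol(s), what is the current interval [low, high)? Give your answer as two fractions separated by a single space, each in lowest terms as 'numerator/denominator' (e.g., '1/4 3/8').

Step 1: interval [0/1, 1/1), width = 1/1 - 0/1 = 1/1
  'c': [0/1 + 1/1*0/1, 0/1 + 1/1*1/5) = [0/1, 1/5)
  'e': [0/1 + 1/1*1/5, 0/1 + 1/1*4/5) = [1/5, 4/5) <- contains code 13/50
  'f': [0/1 + 1/1*4/5, 0/1 + 1/1*1/1) = [4/5, 1/1)
  emit 'e', narrow to [1/5, 4/5)
Step 2: interval [1/5, 4/5), width = 4/5 - 1/5 = 3/5
  'c': [1/5 + 3/5*0/1, 1/5 + 3/5*1/5) = [1/5, 8/25) <- contains code 13/50
  'e': [1/5 + 3/5*1/5, 1/5 + 3/5*4/5) = [8/25, 17/25)
  'f': [1/5 + 3/5*4/5, 1/5 + 3/5*1/1) = [17/25, 4/5)
  emit 'c', narrow to [1/5, 8/25)
Step 3: interval [1/5, 8/25), width = 8/25 - 1/5 = 3/25
  'c': [1/5 + 3/25*0/1, 1/5 + 3/25*1/5) = [1/5, 28/125)
  'e': [1/5 + 3/25*1/5, 1/5 + 3/25*4/5) = [28/125, 37/125) <- contains code 13/50
  'f': [1/5 + 3/25*4/5, 1/5 + 3/25*1/1) = [37/125, 8/25)
  emit 'e', narrow to [28/125, 37/125)

Answer: 28/125 37/125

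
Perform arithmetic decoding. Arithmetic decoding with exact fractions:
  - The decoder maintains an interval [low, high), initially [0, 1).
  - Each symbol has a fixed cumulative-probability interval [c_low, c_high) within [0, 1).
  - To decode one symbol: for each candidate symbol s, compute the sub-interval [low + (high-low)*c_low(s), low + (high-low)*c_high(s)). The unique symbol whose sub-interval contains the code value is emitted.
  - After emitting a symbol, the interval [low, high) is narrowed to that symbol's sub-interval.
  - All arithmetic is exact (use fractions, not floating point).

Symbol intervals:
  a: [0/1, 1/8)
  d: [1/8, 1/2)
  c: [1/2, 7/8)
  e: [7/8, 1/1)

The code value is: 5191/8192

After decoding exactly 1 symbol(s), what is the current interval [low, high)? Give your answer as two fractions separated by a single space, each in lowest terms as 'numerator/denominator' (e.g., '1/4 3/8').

Answer: 1/2 7/8

Derivation:
Step 1: interval [0/1, 1/1), width = 1/1 - 0/1 = 1/1
  'a': [0/1 + 1/1*0/1, 0/1 + 1/1*1/8) = [0/1, 1/8)
  'd': [0/1 + 1/1*1/8, 0/1 + 1/1*1/2) = [1/8, 1/2)
  'c': [0/1 + 1/1*1/2, 0/1 + 1/1*7/8) = [1/2, 7/8) <- contains code 5191/8192
  'e': [0/1 + 1/1*7/8, 0/1 + 1/1*1/1) = [7/8, 1/1)
  emit 'c', narrow to [1/2, 7/8)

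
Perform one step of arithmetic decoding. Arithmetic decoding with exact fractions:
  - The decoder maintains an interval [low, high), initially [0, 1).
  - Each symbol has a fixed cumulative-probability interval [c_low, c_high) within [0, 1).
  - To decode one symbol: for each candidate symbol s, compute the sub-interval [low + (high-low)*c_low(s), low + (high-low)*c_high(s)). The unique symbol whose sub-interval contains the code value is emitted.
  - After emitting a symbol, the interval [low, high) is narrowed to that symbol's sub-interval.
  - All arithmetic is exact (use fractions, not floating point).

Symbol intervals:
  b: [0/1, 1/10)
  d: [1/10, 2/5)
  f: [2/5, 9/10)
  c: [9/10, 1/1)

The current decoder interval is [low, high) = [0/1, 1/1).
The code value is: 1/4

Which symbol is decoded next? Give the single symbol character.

Answer: d

Derivation:
Interval width = high − low = 1/1 − 0/1 = 1/1
Scaled code = (code − low) / width = (1/4 − 0/1) / 1/1 = 1/4
  b: [0/1, 1/10) 
  d: [1/10, 2/5) ← scaled code falls here ✓
  f: [2/5, 9/10) 
  c: [9/10, 1/1) 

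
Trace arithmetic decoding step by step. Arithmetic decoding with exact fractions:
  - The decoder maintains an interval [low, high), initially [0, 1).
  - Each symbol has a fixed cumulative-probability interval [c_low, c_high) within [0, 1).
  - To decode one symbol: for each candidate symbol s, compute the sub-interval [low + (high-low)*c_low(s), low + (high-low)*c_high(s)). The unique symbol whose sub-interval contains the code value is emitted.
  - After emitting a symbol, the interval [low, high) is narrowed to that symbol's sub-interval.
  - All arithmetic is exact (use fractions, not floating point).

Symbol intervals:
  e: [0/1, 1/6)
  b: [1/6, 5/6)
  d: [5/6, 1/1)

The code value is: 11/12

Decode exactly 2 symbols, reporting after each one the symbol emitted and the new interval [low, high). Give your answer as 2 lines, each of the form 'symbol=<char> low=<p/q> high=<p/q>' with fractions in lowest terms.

Answer: symbol=d low=5/6 high=1/1
symbol=b low=31/36 high=35/36

Derivation:
Step 1: interval [0/1, 1/1), width = 1/1 - 0/1 = 1/1
  'e': [0/1 + 1/1*0/1, 0/1 + 1/1*1/6) = [0/1, 1/6)
  'b': [0/1 + 1/1*1/6, 0/1 + 1/1*5/6) = [1/6, 5/6)
  'd': [0/1 + 1/1*5/6, 0/1 + 1/1*1/1) = [5/6, 1/1) <- contains code 11/12
  emit 'd', narrow to [5/6, 1/1)
Step 2: interval [5/6, 1/1), width = 1/1 - 5/6 = 1/6
  'e': [5/6 + 1/6*0/1, 5/6 + 1/6*1/6) = [5/6, 31/36)
  'b': [5/6 + 1/6*1/6, 5/6 + 1/6*5/6) = [31/36, 35/36) <- contains code 11/12
  'd': [5/6 + 1/6*5/6, 5/6 + 1/6*1/1) = [35/36, 1/1)
  emit 'b', narrow to [31/36, 35/36)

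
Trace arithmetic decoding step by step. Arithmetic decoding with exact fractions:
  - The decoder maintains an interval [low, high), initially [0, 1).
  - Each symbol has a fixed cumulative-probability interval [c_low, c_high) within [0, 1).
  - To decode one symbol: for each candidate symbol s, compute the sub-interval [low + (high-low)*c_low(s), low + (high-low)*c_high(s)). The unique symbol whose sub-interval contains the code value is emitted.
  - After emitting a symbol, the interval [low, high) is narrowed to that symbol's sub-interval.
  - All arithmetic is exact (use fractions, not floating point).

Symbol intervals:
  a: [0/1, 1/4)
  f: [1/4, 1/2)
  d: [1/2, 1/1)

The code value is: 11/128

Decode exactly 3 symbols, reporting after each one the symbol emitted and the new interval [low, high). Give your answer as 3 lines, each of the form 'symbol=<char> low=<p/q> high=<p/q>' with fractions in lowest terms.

Answer: symbol=a low=0/1 high=1/4
symbol=f low=1/16 high=1/8
symbol=f low=5/64 high=3/32

Derivation:
Step 1: interval [0/1, 1/1), width = 1/1 - 0/1 = 1/1
  'a': [0/1 + 1/1*0/1, 0/1 + 1/1*1/4) = [0/1, 1/4) <- contains code 11/128
  'f': [0/1 + 1/1*1/4, 0/1 + 1/1*1/2) = [1/4, 1/2)
  'd': [0/1 + 1/1*1/2, 0/1 + 1/1*1/1) = [1/2, 1/1)
  emit 'a', narrow to [0/1, 1/4)
Step 2: interval [0/1, 1/4), width = 1/4 - 0/1 = 1/4
  'a': [0/1 + 1/4*0/1, 0/1 + 1/4*1/4) = [0/1, 1/16)
  'f': [0/1 + 1/4*1/4, 0/1 + 1/4*1/2) = [1/16, 1/8) <- contains code 11/128
  'd': [0/1 + 1/4*1/2, 0/1 + 1/4*1/1) = [1/8, 1/4)
  emit 'f', narrow to [1/16, 1/8)
Step 3: interval [1/16, 1/8), width = 1/8 - 1/16 = 1/16
  'a': [1/16 + 1/16*0/1, 1/16 + 1/16*1/4) = [1/16, 5/64)
  'f': [1/16 + 1/16*1/4, 1/16 + 1/16*1/2) = [5/64, 3/32) <- contains code 11/128
  'd': [1/16 + 1/16*1/2, 1/16 + 1/16*1/1) = [3/32, 1/8)
  emit 'f', narrow to [5/64, 3/32)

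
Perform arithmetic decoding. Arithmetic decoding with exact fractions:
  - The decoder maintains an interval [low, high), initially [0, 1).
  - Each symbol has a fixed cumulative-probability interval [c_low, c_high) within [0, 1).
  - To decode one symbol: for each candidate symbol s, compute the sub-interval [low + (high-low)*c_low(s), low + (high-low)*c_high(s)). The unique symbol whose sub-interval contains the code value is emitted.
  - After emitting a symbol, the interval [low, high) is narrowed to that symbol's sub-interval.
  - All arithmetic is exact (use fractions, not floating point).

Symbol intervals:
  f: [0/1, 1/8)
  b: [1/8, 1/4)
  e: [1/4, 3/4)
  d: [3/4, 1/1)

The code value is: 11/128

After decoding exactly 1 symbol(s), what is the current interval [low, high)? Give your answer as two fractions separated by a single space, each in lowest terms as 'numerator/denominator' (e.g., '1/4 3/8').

Step 1: interval [0/1, 1/1), width = 1/1 - 0/1 = 1/1
  'f': [0/1 + 1/1*0/1, 0/1 + 1/1*1/8) = [0/1, 1/8) <- contains code 11/128
  'b': [0/1 + 1/1*1/8, 0/1 + 1/1*1/4) = [1/8, 1/4)
  'e': [0/1 + 1/1*1/4, 0/1 + 1/1*3/4) = [1/4, 3/4)
  'd': [0/1 + 1/1*3/4, 0/1 + 1/1*1/1) = [3/4, 1/1)
  emit 'f', narrow to [0/1, 1/8)

Answer: 0/1 1/8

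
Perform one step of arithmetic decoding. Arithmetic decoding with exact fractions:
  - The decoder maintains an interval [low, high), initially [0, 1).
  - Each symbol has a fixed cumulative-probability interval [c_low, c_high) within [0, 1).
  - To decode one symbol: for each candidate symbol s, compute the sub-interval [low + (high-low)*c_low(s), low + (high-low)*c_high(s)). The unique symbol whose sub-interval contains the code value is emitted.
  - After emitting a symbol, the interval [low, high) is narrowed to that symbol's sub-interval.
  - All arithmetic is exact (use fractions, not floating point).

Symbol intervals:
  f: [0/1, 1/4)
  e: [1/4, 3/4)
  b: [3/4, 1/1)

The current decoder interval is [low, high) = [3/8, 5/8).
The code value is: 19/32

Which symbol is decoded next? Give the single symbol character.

Interval width = high − low = 5/8 − 3/8 = 1/4
Scaled code = (code − low) / width = (19/32 − 3/8) / 1/4 = 7/8
  f: [0/1, 1/4) 
  e: [1/4, 3/4) 
  b: [3/4, 1/1) ← scaled code falls here ✓

Answer: b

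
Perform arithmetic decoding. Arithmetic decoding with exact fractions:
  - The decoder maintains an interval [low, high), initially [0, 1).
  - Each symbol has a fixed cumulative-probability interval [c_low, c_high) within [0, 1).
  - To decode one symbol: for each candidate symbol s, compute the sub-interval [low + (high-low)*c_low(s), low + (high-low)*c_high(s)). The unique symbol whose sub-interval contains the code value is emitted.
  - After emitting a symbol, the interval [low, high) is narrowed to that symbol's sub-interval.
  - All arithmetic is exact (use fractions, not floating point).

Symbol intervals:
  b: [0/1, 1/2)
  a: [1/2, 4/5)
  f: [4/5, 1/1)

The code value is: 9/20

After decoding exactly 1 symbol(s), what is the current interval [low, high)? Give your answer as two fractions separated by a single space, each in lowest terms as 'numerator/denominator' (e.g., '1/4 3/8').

Answer: 0/1 1/2

Derivation:
Step 1: interval [0/1, 1/1), width = 1/1 - 0/1 = 1/1
  'b': [0/1 + 1/1*0/1, 0/1 + 1/1*1/2) = [0/1, 1/2) <- contains code 9/20
  'a': [0/1 + 1/1*1/2, 0/1 + 1/1*4/5) = [1/2, 4/5)
  'f': [0/1 + 1/1*4/5, 0/1 + 1/1*1/1) = [4/5, 1/1)
  emit 'b', narrow to [0/1, 1/2)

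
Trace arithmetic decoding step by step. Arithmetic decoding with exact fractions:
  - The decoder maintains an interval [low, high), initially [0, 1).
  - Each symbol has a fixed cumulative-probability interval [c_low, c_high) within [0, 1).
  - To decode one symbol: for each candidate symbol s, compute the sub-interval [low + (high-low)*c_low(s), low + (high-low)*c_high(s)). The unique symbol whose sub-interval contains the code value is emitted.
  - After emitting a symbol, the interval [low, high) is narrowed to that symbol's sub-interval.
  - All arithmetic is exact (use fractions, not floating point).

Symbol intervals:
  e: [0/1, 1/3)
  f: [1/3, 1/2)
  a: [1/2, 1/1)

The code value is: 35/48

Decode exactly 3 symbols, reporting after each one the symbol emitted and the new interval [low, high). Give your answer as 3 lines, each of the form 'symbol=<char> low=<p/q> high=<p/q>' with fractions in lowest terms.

Answer: symbol=a low=1/2 high=1/1
symbol=f low=2/3 high=3/4
symbol=a low=17/24 high=3/4

Derivation:
Step 1: interval [0/1, 1/1), width = 1/1 - 0/1 = 1/1
  'e': [0/1 + 1/1*0/1, 0/1 + 1/1*1/3) = [0/1, 1/3)
  'f': [0/1 + 1/1*1/3, 0/1 + 1/1*1/2) = [1/3, 1/2)
  'a': [0/1 + 1/1*1/2, 0/1 + 1/1*1/1) = [1/2, 1/1) <- contains code 35/48
  emit 'a', narrow to [1/2, 1/1)
Step 2: interval [1/2, 1/1), width = 1/1 - 1/2 = 1/2
  'e': [1/2 + 1/2*0/1, 1/2 + 1/2*1/3) = [1/2, 2/3)
  'f': [1/2 + 1/2*1/3, 1/2 + 1/2*1/2) = [2/3, 3/4) <- contains code 35/48
  'a': [1/2 + 1/2*1/2, 1/2 + 1/2*1/1) = [3/4, 1/1)
  emit 'f', narrow to [2/3, 3/4)
Step 3: interval [2/3, 3/4), width = 3/4 - 2/3 = 1/12
  'e': [2/3 + 1/12*0/1, 2/3 + 1/12*1/3) = [2/3, 25/36)
  'f': [2/3 + 1/12*1/3, 2/3 + 1/12*1/2) = [25/36, 17/24)
  'a': [2/3 + 1/12*1/2, 2/3 + 1/12*1/1) = [17/24, 3/4) <- contains code 35/48
  emit 'a', narrow to [17/24, 3/4)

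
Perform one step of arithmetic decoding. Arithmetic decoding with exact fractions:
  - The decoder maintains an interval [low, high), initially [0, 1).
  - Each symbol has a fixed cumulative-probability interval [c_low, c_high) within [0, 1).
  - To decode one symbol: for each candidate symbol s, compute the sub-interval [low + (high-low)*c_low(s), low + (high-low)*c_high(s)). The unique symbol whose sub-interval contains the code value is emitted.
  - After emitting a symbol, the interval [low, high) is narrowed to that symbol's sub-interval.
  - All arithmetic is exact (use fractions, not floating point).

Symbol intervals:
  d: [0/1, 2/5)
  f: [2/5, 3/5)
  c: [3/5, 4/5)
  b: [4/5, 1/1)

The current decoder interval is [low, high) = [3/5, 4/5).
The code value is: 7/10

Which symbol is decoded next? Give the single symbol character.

Interval width = high − low = 4/5 − 3/5 = 1/5
Scaled code = (code − low) / width = (7/10 − 3/5) / 1/5 = 1/2
  d: [0/1, 2/5) 
  f: [2/5, 3/5) ← scaled code falls here ✓
  c: [3/5, 4/5) 
  b: [4/5, 1/1) 

Answer: f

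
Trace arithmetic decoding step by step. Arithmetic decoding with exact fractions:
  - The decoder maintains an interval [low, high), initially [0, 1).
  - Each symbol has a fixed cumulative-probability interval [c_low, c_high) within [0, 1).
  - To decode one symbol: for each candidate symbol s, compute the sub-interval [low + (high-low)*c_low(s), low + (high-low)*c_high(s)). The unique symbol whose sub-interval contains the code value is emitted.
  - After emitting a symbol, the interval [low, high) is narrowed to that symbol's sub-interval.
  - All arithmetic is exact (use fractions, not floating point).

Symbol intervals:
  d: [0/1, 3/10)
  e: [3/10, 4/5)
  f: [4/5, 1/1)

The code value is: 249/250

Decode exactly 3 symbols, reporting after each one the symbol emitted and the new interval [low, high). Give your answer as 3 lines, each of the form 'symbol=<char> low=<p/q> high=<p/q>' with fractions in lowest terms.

Answer: symbol=f low=4/5 high=1/1
symbol=f low=24/25 high=1/1
symbol=f low=124/125 high=1/1

Derivation:
Step 1: interval [0/1, 1/1), width = 1/1 - 0/1 = 1/1
  'd': [0/1 + 1/1*0/1, 0/1 + 1/1*3/10) = [0/1, 3/10)
  'e': [0/1 + 1/1*3/10, 0/1 + 1/1*4/5) = [3/10, 4/5)
  'f': [0/1 + 1/1*4/5, 0/1 + 1/1*1/1) = [4/5, 1/1) <- contains code 249/250
  emit 'f', narrow to [4/5, 1/1)
Step 2: interval [4/5, 1/1), width = 1/1 - 4/5 = 1/5
  'd': [4/5 + 1/5*0/1, 4/5 + 1/5*3/10) = [4/5, 43/50)
  'e': [4/5 + 1/5*3/10, 4/5 + 1/5*4/5) = [43/50, 24/25)
  'f': [4/5 + 1/5*4/5, 4/5 + 1/5*1/1) = [24/25, 1/1) <- contains code 249/250
  emit 'f', narrow to [24/25, 1/1)
Step 3: interval [24/25, 1/1), width = 1/1 - 24/25 = 1/25
  'd': [24/25 + 1/25*0/1, 24/25 + 1/25*3/10) = [24/25, 243/250)
  'e': [24/25 + 1/25*3/10, 24/25 + 1/25*4/5) = [243/250, 124/125)
  'f': [24/25 + 1/25*4/5, 24/25 + 1/25*1/1) = [124/125, 1/1) <- contains code 249/250
  emit 'f', narrow to [124/125, 1/1)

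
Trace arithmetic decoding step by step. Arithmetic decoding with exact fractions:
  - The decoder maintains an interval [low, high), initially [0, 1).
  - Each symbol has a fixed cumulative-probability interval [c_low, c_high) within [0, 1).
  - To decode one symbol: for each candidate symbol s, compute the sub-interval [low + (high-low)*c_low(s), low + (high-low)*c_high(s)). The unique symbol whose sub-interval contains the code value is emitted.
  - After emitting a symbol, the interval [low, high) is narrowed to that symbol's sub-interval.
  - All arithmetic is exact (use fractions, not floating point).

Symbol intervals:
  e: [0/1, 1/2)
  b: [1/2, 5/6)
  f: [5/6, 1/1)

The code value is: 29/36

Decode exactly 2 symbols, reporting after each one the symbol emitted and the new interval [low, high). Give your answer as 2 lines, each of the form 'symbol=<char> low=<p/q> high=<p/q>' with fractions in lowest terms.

Step 1: interval [0/1, 1/1), width = 1/1 - 0/1 = 1/1
  'e': [0/1 + 1/1*0/1, 0/1 + 1/1*1/2) = [0/1, 1/2)
  'b': [0/1 + 1/1*1/2, 0/1 + 1/1*5/6) = [1/2, 5/6) <- contains code 29/36
  'f': [0/1 + 1/1*5/6, 0/1 + 1/1*1/1) = [5/6, 1/1)
  emit 'b', narrow to [1/2, 5/6)
Step 2: interval [1/2, 5/6), width = 5/6 - 1/2 = 1/3
  'e': [1/2 + 1/3*0/1, 1/2 + 1/3*1/2) = [1/2, 2/3)
  'b': [1/2 + 1/3*1/2, 1/2 + 1/3*5/6) = [2/3, 7/9)
  'f': [1/2 + 1/3*5/6, 1/2 + 1/3*1/1) = [7/9, 5/6) <- contains code 29/36
  emit 'f', narrow to [7/9, 5/6)

Answer: symbol=b low=1/2 high=5/6
symbol=f low=7/9 high=5/6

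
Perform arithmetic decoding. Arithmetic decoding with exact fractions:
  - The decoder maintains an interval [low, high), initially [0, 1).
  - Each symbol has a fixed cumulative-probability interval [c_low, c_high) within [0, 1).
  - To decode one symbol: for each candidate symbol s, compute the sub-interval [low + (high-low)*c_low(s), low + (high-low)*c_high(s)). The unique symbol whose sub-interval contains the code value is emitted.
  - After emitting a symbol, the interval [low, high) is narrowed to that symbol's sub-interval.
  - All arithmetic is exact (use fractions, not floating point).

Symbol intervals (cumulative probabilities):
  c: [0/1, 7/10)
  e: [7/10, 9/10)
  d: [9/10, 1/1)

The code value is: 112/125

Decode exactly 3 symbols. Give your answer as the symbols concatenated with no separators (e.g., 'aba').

Step 1: interval [0/1, 1/1), width = 1/1 - 0/1 = 1/1
  'c': [0/1 + 1/1*0/1, 0/1 + 1/1*7/10) = [0/1, 7/10)
  'e': [0/1 + 1/1*7/10, 0/1 + 1/1*9/10) = [7/10, 9/10) <- contains code 112/125
  'd': [0/1 + 1/1*9/10, 0/1 + 1/1*1/1) = [9/10, 1/1)
  emit 'e', narrow to [7/10, 9/10)
Step 2: interval [7/10, 9/10), width = 9/10 - 7/10 = 1/5
  'c': [7/10 + 1/5*0/1, 7/10 + 1/5*7/10) = [7/10, 21/25)
  'e': [7/10 + 1/5*7/10, 7/10 + 1/5*9/10) = [21/25, 22/25)
  'd': [7/10 + 1/5*9/10, 7/10 + 1/5*1/1) = [22/25, 9/10) <- contains code 112/125
  emit 'd', narrow to [22/25, 9/10)
Step 3: interval [22/25, 9/10), width = 9/10 - 22/25 = 1/50
  'c': [22/25 + 1/50*0/1, 22/25 + 1/50*7/10) = [22/25, 447/500)
  'e': [22/25 + 1/50*7/10, 22/25 + 1/50*9/10) = [447/500, 449/500) <- contains code 112/125
  'd': [22/25 + 1/50*9/10, 22/25 + 1/50*1/1) = [449/500, 9/10)
  emit 'e', narrow to [447/500, 449/500)

Answer: ede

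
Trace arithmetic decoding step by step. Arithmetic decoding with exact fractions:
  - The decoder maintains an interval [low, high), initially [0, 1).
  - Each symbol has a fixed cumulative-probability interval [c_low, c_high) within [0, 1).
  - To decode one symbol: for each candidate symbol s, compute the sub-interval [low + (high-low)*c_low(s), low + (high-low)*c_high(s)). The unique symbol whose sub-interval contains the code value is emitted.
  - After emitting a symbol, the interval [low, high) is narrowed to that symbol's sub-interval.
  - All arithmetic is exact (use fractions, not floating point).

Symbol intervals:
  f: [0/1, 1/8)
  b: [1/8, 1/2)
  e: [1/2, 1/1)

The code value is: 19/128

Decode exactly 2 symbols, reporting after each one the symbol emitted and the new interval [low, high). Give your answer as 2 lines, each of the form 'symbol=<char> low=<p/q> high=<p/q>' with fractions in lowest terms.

Step 1: interval [0/1, 1/1), width = 1/1 - 0/1 = 1/1
  'f': [0/1 + 1/1*0/1, 0/1 + 1/1*1/8) = [0/1, 1/8)
  'b': [0/1 + 1/1*1/8, 0/1 + 1/1*1/2) = [1/8, 1/2) <- contains code 19/128
  'e': [0/1 + 1/1*1/2, 0/1 + 1/1*1/1) = [1/2, 1/1)
  emit 'b', narrow to [1/8, 1/2)
Step 2: interval [1/8, 1/2), width = 1/2 - 1/8 = 3/8
  'f': [1/8 + 3/8*0/1, 1/8 + 3/8*1/8) = [1/8, 11/64) <- contains code 19/128
  'b': [1/8 + 3/8*1/8, 1/8 + 3/8*1/2) = [11/64, 5/16)
  'e': [1/8 + 3/8*1/2, 1/8 + 3/8*1/1) = [5/16, 1/2)
  emit 'f', narrow to [1/8, 11/64)

Answer: symbol=b low=1/8 high=1/2
symbol=f low=1/8 high=11/64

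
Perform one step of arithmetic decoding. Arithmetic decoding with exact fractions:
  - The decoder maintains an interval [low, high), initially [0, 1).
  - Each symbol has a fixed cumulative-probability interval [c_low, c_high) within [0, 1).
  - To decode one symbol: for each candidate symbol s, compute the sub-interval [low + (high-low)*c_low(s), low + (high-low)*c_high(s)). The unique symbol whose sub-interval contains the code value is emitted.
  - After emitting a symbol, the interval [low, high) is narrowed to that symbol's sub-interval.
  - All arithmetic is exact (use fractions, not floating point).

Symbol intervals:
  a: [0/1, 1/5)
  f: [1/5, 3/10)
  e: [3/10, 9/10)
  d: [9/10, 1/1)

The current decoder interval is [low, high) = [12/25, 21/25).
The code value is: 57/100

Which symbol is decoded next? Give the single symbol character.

Interval width = high − low = 21/25 − 12/25 = 9/25
Scaled code = (code − low) / width = (57/100 − 12/25) / 9/25 = 1/4
  a: [0/1, 1/5) 
  f: [1/5, 3/10) ← scaled code falls here ✓
  e: [3/10, 9/10) 
  d: [9/10, 1/1) 

Answer: f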